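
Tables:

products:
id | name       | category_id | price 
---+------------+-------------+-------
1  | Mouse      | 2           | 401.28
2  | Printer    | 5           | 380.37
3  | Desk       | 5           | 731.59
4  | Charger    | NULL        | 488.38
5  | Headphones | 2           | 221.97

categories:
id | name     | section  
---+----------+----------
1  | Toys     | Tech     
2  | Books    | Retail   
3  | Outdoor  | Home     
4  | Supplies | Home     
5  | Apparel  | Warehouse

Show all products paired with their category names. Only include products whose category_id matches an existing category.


INNER JOIN keeps only products rows whose category_id matches an id in categories. Walk through each product:
  - product 1 (Mouse): category_id=2 -> matches Books
  - product 2 (Printer): category_id=5 -> matches Apparel
  - product 3 (Desk): category_id=5 -> matches Apparel
  - product 4 (Charger): category_id=NULL, no match -> dropped
  - product 5 (Headphones): category_id=2 -> matches Books
So 1 of 5 rows is dropped.

SQL:
SELECT a.name, b.name AS category
FROM products a
INNER JOIN categories b ON a.category_id = b.id

Result:
name       | category
-----------+---------
Mouse      | Books   
Printer    | Apparel 
Desk       | Apparel 
Headphones | Books   


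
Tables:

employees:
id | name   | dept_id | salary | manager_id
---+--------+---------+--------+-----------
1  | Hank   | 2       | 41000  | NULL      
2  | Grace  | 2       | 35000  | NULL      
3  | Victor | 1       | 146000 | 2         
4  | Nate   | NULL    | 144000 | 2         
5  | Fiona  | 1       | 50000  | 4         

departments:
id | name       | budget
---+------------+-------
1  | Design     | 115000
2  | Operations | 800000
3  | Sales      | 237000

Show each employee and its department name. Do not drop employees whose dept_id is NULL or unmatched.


LEFT JOIN keeps every row from employees (the left table); where dept_id has no match in departments, the department columns become NULL. Walk through each employee:
  - employee 1 (Hank): dept_id=2 -> matches Operations
  - employee 2 (Grace): dept_id=2 -> matches Operations
  - employee 3 (Victor): dept_id=1 -> matches Design
  - employee 4 (Nate): dept_id=NULL, no match -> kept with NULL
  - employee 5 (Fiona): dept_id=1 -> matches Design
All 5 rows appear; 1 has NULL department.

SQL:
SELECT a.name, b.name AS department
FROM employees a
LEFT JOIN departments b ON a.dept_id = b.id

Result:
name   | department
-------+-----------
Hank   | Operations
Grace  | Operations
Victor | Design    
Nate   | NULL      
Fiona  | Design    


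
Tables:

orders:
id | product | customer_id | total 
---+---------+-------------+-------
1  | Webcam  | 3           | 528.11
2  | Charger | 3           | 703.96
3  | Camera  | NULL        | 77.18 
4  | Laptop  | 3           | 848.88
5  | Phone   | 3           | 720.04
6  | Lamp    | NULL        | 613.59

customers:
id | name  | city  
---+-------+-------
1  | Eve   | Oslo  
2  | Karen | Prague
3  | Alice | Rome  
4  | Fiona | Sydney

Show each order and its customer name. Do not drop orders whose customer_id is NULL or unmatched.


LEFT JOIN keeps every row from orders (the left table); where customer_id has no match in customers, the customer columns become NULL. Walk through each order:
  - order 1 (Webcam): customer_id=3 -> matches Alice
  - order 2 (Charger): customer_id=3 -> matches Alice
  - order 3 (Camera): customer_id=NULL, no match -> kept with NULL
  - order 4 (Laptop): customer_id=3 -> matches Alice
  - order 5 (Phone): customer_id=3 -> matches Alice
  - order 6 (Lamp): customer_id=NULL, no match -> kept with NULL
All 6 rows appear; 2 have NULL customer.

SQL:
SELECT a.product, b.name AS customer
FROM orders a
LEFT JOIN customers b ON a.customer_id = b.id

Result:
product | customer
--------+---------
Webcam  | Alice   
Charger | Alice   
Camera  | NULL    
Laptop  | Alice   
Phone   | Alice   
Lamp    | NULL    


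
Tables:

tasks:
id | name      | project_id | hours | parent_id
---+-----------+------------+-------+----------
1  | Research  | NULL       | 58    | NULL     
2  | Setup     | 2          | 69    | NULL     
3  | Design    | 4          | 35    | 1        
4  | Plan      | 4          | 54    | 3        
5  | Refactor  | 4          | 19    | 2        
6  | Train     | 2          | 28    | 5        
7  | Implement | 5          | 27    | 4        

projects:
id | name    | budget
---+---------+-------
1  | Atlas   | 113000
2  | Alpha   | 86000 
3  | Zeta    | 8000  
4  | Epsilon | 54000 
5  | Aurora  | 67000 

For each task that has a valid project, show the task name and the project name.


INNER JOIN keeps only tasks rows whose project_id matches an id in projects. Walk through each task:
  - task 1 (Research): project_id=NULL, no match -> dropped
  - task 2 (Setup): project_id=2 -> matches Alpha
  - task 3 (Design): project_id=4 -> matches Epsilon
  - task 4 (Plan): project_id=4 -> matches Epsilon
  - task 5 (Refactor): project_id=4 -> matches Epsilon
  - task 6 (Train): project_id=2 -> matches Alpha
  - task 7 (Implement): project_id=5 -> matches Aurora
So 1 of 7 rows is dropped.

SQL:
SELECT a.name, b.name AS project
FROM tasks a
INNER JOIN projects b ON a.project_id = b.id

Result:
name      | project
----------+--------
Setup     | Alpha  
Design    | Epsilon
Plan      | Epsilon
Refactor  | Epsilon
Train     | Alpha  
Implement | Aurora 


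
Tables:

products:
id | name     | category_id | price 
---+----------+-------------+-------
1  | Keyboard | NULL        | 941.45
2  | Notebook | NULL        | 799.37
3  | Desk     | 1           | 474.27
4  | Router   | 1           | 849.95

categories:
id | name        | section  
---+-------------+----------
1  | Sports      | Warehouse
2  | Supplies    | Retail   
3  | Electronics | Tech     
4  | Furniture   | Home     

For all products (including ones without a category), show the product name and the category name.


LEFT JOIN keeps every row from products (the left table); where category_id has no match in categories, the category columns become NULL. Walk through each product:
  - product 1 (Keyboard): category_id=NULL, no match -> kept with NULL
  - product 2 (Notebook): category_id=NULL, no match -> kept with NULL
  - product 3 (Desk): category_id=1 -> matches Sports
  - product 4 (Router): category_id=1 -> matches Sports
All 4 rows appear; 2 have NULL category.

SQL:
SELECT a.name, b.name AS category
FROM products a
LEFT JOIN categories b ON a.category_id = b.id

Result:
name     | category
---------+---------
Keyboard | NULL    
Notebook | NULL    
Desk     | Sports  
Router   | Sports  


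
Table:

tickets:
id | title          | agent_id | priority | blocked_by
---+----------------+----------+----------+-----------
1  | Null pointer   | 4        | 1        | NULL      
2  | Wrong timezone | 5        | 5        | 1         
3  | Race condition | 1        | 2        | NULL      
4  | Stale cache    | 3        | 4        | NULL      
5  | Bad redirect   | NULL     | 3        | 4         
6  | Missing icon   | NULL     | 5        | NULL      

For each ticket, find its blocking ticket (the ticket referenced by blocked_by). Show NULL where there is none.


This is a self-join: tickets is joined to a second copy of itself, matching each row's blocked_by to another row's id. Use LEFT JOIN so rows with blocked_by=NULL are kept.
  - ticket 1 (Null pointer): blocked_by=NULL -> NULL
  - ticket 2 (Wrong timezone): blocked_by=1 -> Null pointer
  - ticket 3 (Race condition): blocked_by=NULL -> NULL
  - ticket 4 (Stale cache): blocked_by=NULL -> NULL
  - ticket 5 (Bad redirect): blocked_by=4 -> Stale cache
  - ticket 6 (Missing icon): blocked_by=NULL -> NULL

SQL:
SELECT a.title AS item, b.title AS blocked_by
FROM tickets a
LEFT JOIN tickets b ON a.blocked_by = b.id

Result:
item           | blocked_by  
---------------+-------------
Null pointer   | NULL        
Wrong timezone | Null pointer
Race condition | NULL        
Stale cache    | NULL        
Bad redirect   | Stale cache 
Missing icon   | NULL        


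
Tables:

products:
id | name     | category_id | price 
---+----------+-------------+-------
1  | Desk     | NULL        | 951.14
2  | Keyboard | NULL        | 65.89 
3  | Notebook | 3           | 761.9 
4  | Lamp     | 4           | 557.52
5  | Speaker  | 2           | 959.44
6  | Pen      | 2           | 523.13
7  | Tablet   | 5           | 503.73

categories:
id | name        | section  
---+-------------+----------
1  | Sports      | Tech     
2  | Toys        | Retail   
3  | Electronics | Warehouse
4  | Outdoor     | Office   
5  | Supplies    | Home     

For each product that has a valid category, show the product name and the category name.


INNER JOIN keeps only products rows whose category_id matches an id in categories. Walk through each product:
  - product 1 (Desk): category_id=NULL, no match -> dropped
  - product 2 (Keyboard): category_id=NULL, no match -> dropped
  - product 3 (Notebook): category_id=3 -> matches Electronics
  - product 4 (Lamp): category_id=4 -> matches Outdoor
  - product 5 (Speaker): category_id=2 -> matches Toys
  - product 6 (Pen): category_id=2 -> matches Toys
  - product 7 (Tablet): category_id=5 -> matches Supplies
So 2 of 7 rows are dropped.

SQL:
SELECT a.name, b.name AS category
FROM products a
INNER JOIN categories b ON a.category_id = b.id

Result:
name     | category   
---------+------------
Notebook | Electronics
Lamp     | Outdoor    
Speaker  | Toys       
Pen      | Toys       
Tablet   | Supplies   


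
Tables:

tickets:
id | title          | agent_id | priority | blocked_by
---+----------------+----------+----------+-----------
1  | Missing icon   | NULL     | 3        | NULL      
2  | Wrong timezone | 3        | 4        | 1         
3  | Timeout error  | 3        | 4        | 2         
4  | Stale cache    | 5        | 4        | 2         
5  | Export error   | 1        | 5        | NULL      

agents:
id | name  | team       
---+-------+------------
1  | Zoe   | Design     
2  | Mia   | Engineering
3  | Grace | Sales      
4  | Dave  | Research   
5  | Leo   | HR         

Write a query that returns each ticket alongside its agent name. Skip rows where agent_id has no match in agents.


INNER JOIN keeps only tickets rows whose agent_id matches an id in agents. Walk through each ticket:
  - ticket 1 (Missing icon): agent_id=NULL, no match -> dropped
  - ticket 2 (Wrong timezone): agent_id=3 -> matches Grace
  - ticket 3 (Timeout error): agent_id=3 -> matches Grace
  - ticket 4 (Stale cache): agent_id=5 -> matches Leo
  - ticket 5 (Export error): agent_id=1 -> matches Zoe
So 1 of 5 rows is dropped.

SQL:
SELECT a.title, b.name AS agent
FROM tickets a
INNER JOIN agents b ON a.agent_id = b.id

Result:
title          | agent
---------------+------
Wrong timezone | Grace
Timeout error  | Grace
Stale cache    | Leo  
Export error   | Zoe  


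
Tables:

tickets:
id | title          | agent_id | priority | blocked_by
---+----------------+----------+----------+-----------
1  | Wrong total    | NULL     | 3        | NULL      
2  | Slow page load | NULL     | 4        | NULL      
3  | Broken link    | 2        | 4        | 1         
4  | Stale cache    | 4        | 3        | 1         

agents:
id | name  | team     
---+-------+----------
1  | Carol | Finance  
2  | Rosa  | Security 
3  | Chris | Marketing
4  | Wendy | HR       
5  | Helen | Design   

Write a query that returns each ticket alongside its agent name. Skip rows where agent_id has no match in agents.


INNER JOIN keeps only tickets rows whose agent_id matches an id in agents. Walk through each ticket:
  - ticket 1 (Wrong total): agent_id=NULL, no match -> dropped
  - ticket 2 (Slow page load): agent_id=NULL, no match -> dropped
  - ticket 3 (Broken link): agent_id=2 -> matches Rosa
  - ticket 4 (Stale cache): agent_id=4 -> matches Wendy
So 2 of 4 rows are dropped.

SQL:
SELECT a.title, b.name AS agent
FROM tickets a
INNER JOIN agents b ON a.agent_id = b.id

Result:
title       | agent
------------+------
Broken link | Rosa 
Stale cache | Wendy


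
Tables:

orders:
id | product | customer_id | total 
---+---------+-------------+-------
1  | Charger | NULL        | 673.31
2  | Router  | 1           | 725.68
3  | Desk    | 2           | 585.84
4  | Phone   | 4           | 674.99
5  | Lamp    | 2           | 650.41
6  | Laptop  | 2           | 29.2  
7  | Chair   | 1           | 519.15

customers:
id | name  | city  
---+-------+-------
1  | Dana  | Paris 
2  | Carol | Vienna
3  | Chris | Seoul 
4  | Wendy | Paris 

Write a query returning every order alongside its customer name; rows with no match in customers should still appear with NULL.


LEFT JOIN keeps every row from orders (the left table); where customer_id has no match in customers, the customer columns become NULL. Walk through each order:
  - order 1 (Charger): customer_id=NULL, no match -> kept with NULL
  - order 2 (Router): customer_id=1 -> matches Dana
  - order 3 (Desk): customer_id=2 -> matches Carol
  - order 4 (Phone): customer_id=4 -> matches Wendy
  - order 5 (Lamp): customer_id=2 -> matches Carol
  - order 6 (Laptop): customer_id=2 -> matches Carol
  - order 7 (Chair): customer_id=1 -> matches Dana
All 7 rows appear; 1 has NULL customer.

SQL:
SELECT a.product, b.name AS customer
FROM orders a
LEFT JOIN customers b ON a.customer_id = b.id

Result:
product | customer
--------+---------
Charger | NULL    
Router  | Dana    
Desk    | Carol   
Phone   | Wendy   
Lamp    | Carol   
Laptop  | Carol   
Chair   | Dana    


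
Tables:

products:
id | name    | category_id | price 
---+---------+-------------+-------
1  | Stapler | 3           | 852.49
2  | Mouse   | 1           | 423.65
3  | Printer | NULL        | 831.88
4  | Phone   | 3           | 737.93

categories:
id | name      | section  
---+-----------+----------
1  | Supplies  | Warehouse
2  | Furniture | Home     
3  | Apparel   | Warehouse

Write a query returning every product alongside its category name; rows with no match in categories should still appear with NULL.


LEFT JOIN keeps every row from products (the left table); where category_id has no match in categories, the category columns become NULL. Walk through each product:
  - product 1 (Stapler): category_id=3 -> matches Apparel
  - product 2 (Mouse): category_id=1 -> matches Supplies
  - product 3 (Printer): category_id=NULL, no match -> kept with NULL
  - product 4 (Phone): category_id=3 -> matches Apparel
All 4 rows appear; 1 has NULL category.

SQL:
SELECT a.name, b.name AS category
FROM products a
LEFT JOIN categories b ON a.category_id = b.id

Result:
name    | category
--------+---------
Stapler | Apparel 
Mouse   | Supplies
Printer | NULL    
Phone   | Apparel 


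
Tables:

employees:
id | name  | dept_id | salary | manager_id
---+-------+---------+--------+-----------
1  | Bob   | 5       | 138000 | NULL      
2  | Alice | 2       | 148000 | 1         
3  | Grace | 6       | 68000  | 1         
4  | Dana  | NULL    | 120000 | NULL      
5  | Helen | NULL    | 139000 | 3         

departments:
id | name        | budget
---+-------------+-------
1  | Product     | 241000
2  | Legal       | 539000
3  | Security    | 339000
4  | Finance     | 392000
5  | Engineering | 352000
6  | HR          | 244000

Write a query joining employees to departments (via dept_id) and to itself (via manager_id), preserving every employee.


Two LEFT JOINs from the same base table employees: one to departments via dept_id, one to employees itself via manager_id. Both are LEFT so every employee is preserved.
Match against departments:
  - employee 1 (Bob): dept_id=5 -> matches Engineering
  - employee 2 (Alice): dept_id=2 -> matches Legal
  - employee 3 (Grace): dept_id=6 -> matches HR
  - employee 4 (Dana): dept_id=NULL, no match -> kept with NULL
  - employee 5 (Helen): dept_id=NULL, no match -> kept with NULL
Match against employees (self):
  - employee 1 (Bob): manager_id=NULL -> NULL
  - employee 2 (Alice): manager_id=1 -> Bob
  - employee 3 (Grace): manager_id=1 -> Bob
  - employee 4 (Dana): manager_id=NULL -> NULL
  - employee 5 (Helen): manager_id=3 -> Grace

SQL:
SELECT a.name, b.name AS department, c.name AS manager
FROM employees a
LEFT JOIN departments b ON a.dept_id = b.id
LEFT JOIN employees c ON a.manager_id = c.id

Result:
name  | department  | manager
------+-------------+--------
Bob   | Engineering | NULL   
Alice | Legal       | Bob    
Grace | HR          | Bob    
Dana  | NULL        | NULL   
Helen | NULL        | Grace  


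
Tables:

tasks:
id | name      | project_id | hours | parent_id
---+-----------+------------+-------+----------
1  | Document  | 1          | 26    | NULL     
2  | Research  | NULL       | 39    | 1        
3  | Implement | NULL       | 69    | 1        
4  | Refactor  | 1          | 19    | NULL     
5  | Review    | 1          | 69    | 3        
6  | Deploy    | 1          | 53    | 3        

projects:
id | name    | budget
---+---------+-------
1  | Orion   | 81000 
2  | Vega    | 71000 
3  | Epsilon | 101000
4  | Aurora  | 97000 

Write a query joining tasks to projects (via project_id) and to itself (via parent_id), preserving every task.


Two LEFT JOINs from the same base table tasks: one to projects via project_id, one to tasks itself via parent_id. Both are LEFT so every task is preserved.
Match against projects:
  - task 1 (Document): project_id=1 -> matches Orion
  - task 2 (Research): project_id=NULL, no match -> kept with NULL
  - task 3 (Implement): project_id=NULL, no match -> kept with NULL
  - task 4 (Refactor): project_id=1 -> matches Orion
  - task 5 (Review): project_id=1 -> matches Orion
  - task 6 (Deploy): project_id=1 -> matches Orion
Match against tasks (self):
  - task 1 (Document): parent_id=NULL -> NULL
  - task 2 (Research): parent_id=1 -> Document
  - task 3 (Implement): parent_id=1 -> Document
  - task 4 (Refactor): parent_id=NULL -> NULL
  - task 5 (Review): parent_id=3 -> Implement
  - task 6 (Deploy): parent_id=3 -> Implement

SQL:
SELECT a.name, b.name AS project, c.name AS parent
FROM tasks a
LEFT JOIN projects b ON a.project_id = b.id
LEFT JOIN tasks c ON a.parent_id = c.id

Result:
name      | project | parent   
----------+---------+----------
Document  | Orion   | NULL     
Research  | NULL    | Document 
Implement | NULL    | Document 
Refactor  | Orion   | NULL     
Review    | Orion   | Implement
Deploy    | Orion   | Implement


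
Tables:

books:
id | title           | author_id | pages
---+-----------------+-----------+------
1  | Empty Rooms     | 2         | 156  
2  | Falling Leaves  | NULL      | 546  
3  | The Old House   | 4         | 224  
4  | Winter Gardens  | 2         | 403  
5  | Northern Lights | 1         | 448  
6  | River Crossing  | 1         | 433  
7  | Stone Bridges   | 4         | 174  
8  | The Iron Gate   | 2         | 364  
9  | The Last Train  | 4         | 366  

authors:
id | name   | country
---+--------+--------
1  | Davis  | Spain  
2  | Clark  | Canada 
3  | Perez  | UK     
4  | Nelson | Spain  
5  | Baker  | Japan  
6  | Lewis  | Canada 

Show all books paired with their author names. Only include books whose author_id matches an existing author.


INNER JOIN keeps only books rows whose author_id matches an id in authors. Walk through each book:
  - book 1 (Empty Rooms): author_id=2 -> matches Clark
  - book 2 (Falling Leaves): author_id=NULL, no match -> dropped
  - book 3 (The Old House): author_id=4 -> matches Nelson
  - book 4 (Winter Gardens): author_id=2 -> matches Clark
  - book 5 (Northern Lights): author_id=1 -> matches Davis
  - book 6 (River Crossing): author_id=1 -> matches Davis
  - book 7 (Stone Bridges): author_id=4 -> matches Nelson
  - book 8 (The Iron Gate): author_id=2 -> matches Clark
  - book 9 (The Last Train): author_id=4 -> matches Nelson
So 1 of 9 rows is dropped.

SQL:
SELECT a.title, b.name AS author
FROM books a
INNER JOIN authors b ON a.author_id = b.id

Result:
title           | author
----------------+-------
Empty Rooms     | Clark 
The Old House   | Nelson
Winter Gardens  | Clark 
Northern Lights | Davis 
River Crossing  | Davis 
Stone Bridges   | Nelson
The Iron Gate   | Clark 
The Last Train  | Nelson


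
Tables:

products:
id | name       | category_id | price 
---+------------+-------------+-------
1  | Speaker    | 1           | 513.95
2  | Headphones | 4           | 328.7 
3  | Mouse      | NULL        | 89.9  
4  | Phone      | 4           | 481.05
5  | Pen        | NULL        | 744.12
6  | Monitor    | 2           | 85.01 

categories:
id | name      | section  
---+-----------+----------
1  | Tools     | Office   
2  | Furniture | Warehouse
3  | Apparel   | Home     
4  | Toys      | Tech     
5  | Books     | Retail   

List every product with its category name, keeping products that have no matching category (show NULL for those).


LEFT JOIN keeps every row from products (the left table); where category_id has no match in categories, the category columns become NULL. Walk through each product:
  - product 1 (Speaker): category_id=1 -> matches Tools
  - product 2 (Headphones): category_id=4 -> matches Toys
  - product 3 (Mouse): category_id=NULL, no match -> kept with NULL
  - product 4 (Phone): category_id=4 -> matches Toys
  - product 5 (Pen): category_id=NULL, no match -> kept with NULL
  - product 6 (Monitor): category_id=2 -> matches Furniture
All 6 rows appear; 2 have NULL category.

SQL:
SELECT a.name, b.name AS category
FROM products a
LEFT JOIN categories b ON a.category_id = b.id

Result:
name       | category 
-----------+----------
Speaker    | Tools    
Headphones | Toys     
Mouse      | NULL     
Phone      | Toys     
Pen        | NULL     
Monitor    | Furniture


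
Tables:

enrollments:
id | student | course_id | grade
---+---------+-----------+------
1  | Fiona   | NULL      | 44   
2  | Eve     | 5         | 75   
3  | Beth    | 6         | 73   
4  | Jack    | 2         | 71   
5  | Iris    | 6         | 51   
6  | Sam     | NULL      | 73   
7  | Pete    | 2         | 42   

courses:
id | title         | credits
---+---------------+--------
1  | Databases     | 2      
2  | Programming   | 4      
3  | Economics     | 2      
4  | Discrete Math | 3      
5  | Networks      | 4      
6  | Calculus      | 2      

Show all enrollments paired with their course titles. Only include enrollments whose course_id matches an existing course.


INNER JOIN keeps only enrollments rows whose course_id matches an id in courses. Walk through each enrollment:
  - enrollment 1 (Fiona): course_id=NULL, no match -> dropped
  - enrollment 2 (Eve): course_id=5 -> matches Networks
  - enrollment 3 (Beth): course_id=6 -> matches Calculus
  - enrollment 4 (Jack): course_id=2 -> matches Programming
  - enrollment 5 (Iris): course_id=6 -> matches Calculus
  - enrollment 6 (Sam): course_id=NULL, no match -> dropped
  - enrollment 7 (Pete): course_id=2 -> matches Programming
So 2 of 7 rows are dropped.

SQL:
SELECT a.student, b.title AS course
FROM enrollments a
INNER JOIN courses b ON a.course_id = b.id

Result:
student | course     
--------+------------
Eve     | Networks   
Beth    | Calculus   
Jack    | Programming
Iris    | Calculus   
Pete    | Programming


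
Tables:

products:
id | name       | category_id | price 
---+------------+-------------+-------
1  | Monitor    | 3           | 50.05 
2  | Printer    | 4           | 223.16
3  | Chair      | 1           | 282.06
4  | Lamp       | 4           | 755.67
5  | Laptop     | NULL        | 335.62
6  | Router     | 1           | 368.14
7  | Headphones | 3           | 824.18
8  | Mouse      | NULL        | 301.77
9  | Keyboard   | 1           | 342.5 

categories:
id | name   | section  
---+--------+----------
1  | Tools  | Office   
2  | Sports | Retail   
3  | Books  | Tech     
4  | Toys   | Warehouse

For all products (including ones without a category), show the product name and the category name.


LEFT JOIN keeps every row from products (the left table); where category_id has no match in categories, the category columns become NULL. Walk through each product:
  - product 1 (Monitor): category_id=3 -> matches Books
  - product 2 (Printer): category_id=4 -> matches Toys
  - product 3 (Chair): category_id=1 -> matches Tools
  - product 4 (Lamp): category_id=4 -> matches Toys
  - product 5 (Laptop): category_id=NULL, no match -> kept with NULL
  - product 6 (Router): category_id=1 -> matches Tools
  - product 7 (Headphones): category_id=3 -> matches Books
  - product 8 (Mouse): category_id=NULL, no match -> kept with NULL
  - product 9 (Keyboard): category_id=1 -> matches Tools
All 9 rows appear; 2 have NULL category.

SQL:
SELECT a.name, b.name AS category
FROM products a
LEFT JOIN categories b ON a.category_id = b.id

Result:
name       | category
-----------+---------
Monitor    | Books   
Printer    | Toys    
Chair      | Tools   
Lamp       | Toys    
Laptop     | NULL    
Router     | Tools   
Headphones | Books   
Mouse      | NULL    
Keyboard   | Tools   


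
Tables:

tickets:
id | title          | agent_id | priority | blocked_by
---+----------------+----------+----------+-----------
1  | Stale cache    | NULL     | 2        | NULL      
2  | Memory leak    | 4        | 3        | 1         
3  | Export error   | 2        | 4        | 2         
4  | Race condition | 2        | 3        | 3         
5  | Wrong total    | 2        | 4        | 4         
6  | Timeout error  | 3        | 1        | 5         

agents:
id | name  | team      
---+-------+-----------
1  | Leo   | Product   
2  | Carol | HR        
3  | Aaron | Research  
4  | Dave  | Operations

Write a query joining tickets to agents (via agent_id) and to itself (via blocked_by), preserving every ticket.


Two LEFT JOINs from the same base table tickets: one to agents via agent_id, one to tickets itself via blocked_by. Both are LEFT so every ticket is preserved.
Match against agents:
  - ticket 1 (Stale cache): agent_id=NULL, no match -> kept with NULL
  - ticket 2 (Memory leak): agent_id=4 -> matches Dave
  - ticket 3 (Export error): agent_id=2 -> matches Carol
  - ticket 4 (Race condition): agent_id=2 -> matches Carol
  - ticket 5 (Wrong total): agent_id=2 -> matches Carol
  - ticket 6 (Timeout error): agent_id=3 -> matches Aaron
Match against tickets (self):
  - ticket 1 (Stale cache): blocked_by=NULL -> NULL
  - ticket 2 (Memory leak): blocked_by=1 -> Stale cache
  - ticket 3 (Export error): blocked_by=2 -> Memory leak
  - ticket 4 (Race condition): blocked_by=3 -> Export error
  - ticket 5 (Wrong total): blocked_by=4 -> Race condition
  - ticket 6 (Timeout error): blocked_by=5 -> Wrong total

SQL:
SELECT a.title, b.name AS agent, c.title AS blocked_by
FROM tickets a
LEFT JOIN agents b ON a.agent_id = b.id
LEFT JOIN tickets c ON a.blocked_by = c.id

Result:
title          | agent | blocked_by    
---------------+-------+---------------
Stale cache    | NULL  | NULL          
Memory leak    | Dave  | Stale cache   
Export error   | Carol | Memory leak   
Race condition | Carol | Export error  
Wrong total    | Carol | Race condition
Timeout error  | Aaron | Wrong total   


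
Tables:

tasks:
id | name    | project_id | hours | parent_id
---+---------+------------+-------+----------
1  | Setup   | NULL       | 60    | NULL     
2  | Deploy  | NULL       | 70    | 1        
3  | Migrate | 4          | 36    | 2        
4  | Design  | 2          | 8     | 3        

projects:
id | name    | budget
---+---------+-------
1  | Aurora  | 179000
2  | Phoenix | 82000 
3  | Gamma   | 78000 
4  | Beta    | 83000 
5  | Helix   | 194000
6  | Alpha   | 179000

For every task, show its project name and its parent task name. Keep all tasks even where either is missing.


Two LEFT JOINs from the same base table tasks: one to projects via project_id, one to tasks itself via parent_id. Both are LEFT so every task is preserved.
Match against projects:
  - task 1 (Setup): project_id=NULL, no match -> kept with NULL
  - task 2 (Deploy): project_id=NULL, no match -> kept with NULL
  - task 3 (Migrate): project_id=4 -> matches Beta
  - task 4 (Design): project_id=2 -> matches Phoenix
Match against tasks (self):
  - task 1 (Setup): parent_id=NULL -> NULL
  - task 2 (Deploy): parent_id=1 -> Setup
  - task 3 (Migrate): parent_id=2 -> Deploy
  - task 4 (Design): parent_id=3 -> Migrate

SQL:
SELECT a.name, b.name AS project, c.name AS parent
FROM tasks a
LEFT JOIN projects b ON a.project_id = b.id
LEFT JOIN tasks c ON a.parent_id = c.id

Result:
name    | project | parent 
--------+---------+--------
Setup   | NULL    | NULL   
Deploy  | NULL    | Setup  
Migrate | Beta    | Deploy 
Design  | Phoenix | Migrate


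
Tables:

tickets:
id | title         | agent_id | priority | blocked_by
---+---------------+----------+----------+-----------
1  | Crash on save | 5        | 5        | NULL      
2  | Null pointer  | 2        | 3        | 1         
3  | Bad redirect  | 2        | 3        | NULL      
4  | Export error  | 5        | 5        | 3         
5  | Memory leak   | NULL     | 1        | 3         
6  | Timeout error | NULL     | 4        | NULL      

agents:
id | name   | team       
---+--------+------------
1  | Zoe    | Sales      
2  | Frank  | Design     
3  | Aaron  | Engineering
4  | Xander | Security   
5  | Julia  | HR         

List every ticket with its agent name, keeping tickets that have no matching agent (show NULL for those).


LEFT JOIN keeps every row from tickets (the left table); where agent_id has no match in agents, the agent columns become NULL. Walk through each ticket:
  - ticket 1 (Crash on save): agent_id=5 -> matches Julia
  - ticket 2 (Null pointer): agent_id=2 -> matches Frank
  - ticket 3 (Bad redirect): agent_id=2 -> matches Frank
  - ticket 4 (Export error): agent_id=5 -> matches Julia
  - ticket 5 (Memory leak): agent_id=NULL, no match -> kept with NULL
  - ticket 6 (Timeout error): agent_id=NULL, no match -> kept with NULL
All 6 rows appear; 2 have NULL agent.

SQL:
SELECT a.title, b.name AS agent
FROM tickets a
LEFT JOIN agents b ON a.agent_id = b.id

Result:
title         | agent
--------------+------
Crash on save | Julia
Null pointer  | Frank
Bad redirect  | Frank
Export error  | Julia
Memory leak   | NULL 
Timeout error | NULL 


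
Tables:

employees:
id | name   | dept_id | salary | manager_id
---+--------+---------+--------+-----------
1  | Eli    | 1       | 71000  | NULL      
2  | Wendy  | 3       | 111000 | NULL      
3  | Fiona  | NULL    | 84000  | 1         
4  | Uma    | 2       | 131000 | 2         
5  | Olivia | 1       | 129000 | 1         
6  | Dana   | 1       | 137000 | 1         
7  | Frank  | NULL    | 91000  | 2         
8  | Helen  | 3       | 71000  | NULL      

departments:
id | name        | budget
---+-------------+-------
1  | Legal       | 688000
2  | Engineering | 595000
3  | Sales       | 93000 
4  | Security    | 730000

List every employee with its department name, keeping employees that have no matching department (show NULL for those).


LEFT JOIN keeps every row from employees (the left table); where dept_id has no match in departments, the department columns become NULL. Walk through each employee:
  - employee 1 (Eli): dept_id=1 -> matches Legal
  - employee 2 (Wendy): dept_id=3 -> matches Sales
  - employee 3 (Fiona): dept_id=NULL, no match -> kept with NULL
  - employee 4 (Uma): dept_id=2 -> matches Engineering
  - employee 5 (Olivia): dept_id=1 -> matches Legal
  - employee 6 (Dana): dept_id=1 -> matches Legal
  - employee 7 (Frank): dept_id=NULL, no match -> kept with NULL
  - employee 8 (Helen): dept_id=3 -> matches Sales
All 8 rows appear; 2 have NULL department.

SQL:
SELECT a.name, b.name AS department
FROM employees a
LEFT JOIN departments b ON a.dept_id = b.id

Result:
name   | department 
-------+------------
Eli    | Legal      
Wendy  | Sales      
Fiona  | NULL       
Uma    | Engineering
Olivia | Legal      
Dana   | Legal      
Frank  | NULL       
Helen  | Sales      


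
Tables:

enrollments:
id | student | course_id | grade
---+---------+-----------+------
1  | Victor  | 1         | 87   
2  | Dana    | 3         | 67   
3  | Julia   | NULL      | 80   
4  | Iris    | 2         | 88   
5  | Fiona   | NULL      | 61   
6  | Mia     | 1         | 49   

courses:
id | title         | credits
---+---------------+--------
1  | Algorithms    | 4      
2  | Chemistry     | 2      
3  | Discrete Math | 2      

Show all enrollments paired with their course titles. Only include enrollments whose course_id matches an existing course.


INNER JOIN keeps only enrollments rows whose course_id matches an id in courses. Walk through each enrollment:
  - enrollment 1 (Victor): course_id=1 -> matches Algorithms
  - enrollment 2 (Dana): course_id=3 -> matches Discrete Math
  - enrollment 3 (Julia): course_id=NULL, no match -> dropped
  - enrollment 4 (Iris): course_id=2 -> matches Chemistry
  - enrollment 5 (Fiona): course_id=NULL, no match -> dropped
  - enrollment 6 (Mia): course_id=1 -> matches Algorithms
So 2 of 6 rows are dropped.

SQL:
SELECT a.student, b.title AS course
FROM enrollments a
INNER JOIN courses b ON a.course_id = b.id

Result:
student | course       
--------+--------------
Victor  | Algorithms   
Dana    | Discrete Math
Iris    | Chemistry    
Mia     | Algorithms   


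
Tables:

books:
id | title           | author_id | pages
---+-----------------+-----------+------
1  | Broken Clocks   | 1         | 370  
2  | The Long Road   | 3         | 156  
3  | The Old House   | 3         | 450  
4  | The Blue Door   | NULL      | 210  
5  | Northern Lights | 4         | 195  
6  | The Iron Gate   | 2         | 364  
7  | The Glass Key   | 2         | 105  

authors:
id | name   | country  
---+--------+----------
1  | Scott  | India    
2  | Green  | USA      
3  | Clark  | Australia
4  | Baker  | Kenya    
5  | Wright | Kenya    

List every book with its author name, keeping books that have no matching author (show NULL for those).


LEFT JOIN keeps every row from books (the left table); where author_id has no match in authors, the author columns become NULL. Walk through each book:
  - book 1 (Broken Clocks): author_id=1 -> matches Scott
  - book 2 (The Long Road): author_id=3 -> matches Clark
  - book 3 (The Old House): author_id=3 -> matches Clark
  - book 4 (The Blue Door): author_id=NULL, no match -> kept with NULL
  - book 5 (Northern Lights): author_id=4 -> matches Baker
  - book 6 (The Iron Gate): author_id=2 -> matches Green
  - book 7 (The Glass Key): author_id=2 -> matches Green
All 7 rows appear; 1 has NULL author.

SQL:
SELECT a.title, b.name AS author
FROM books a
LEFT JOIN authors b ON a.author_id = b.id

Result:
title           | author
----------------+-------
Broken Clocks   | Scott 
The Long Road   | Clark 
The Old House   | Clark 
The Blue Door   | NULL  
Northern Lights | Baker 
The Iron Gate   | Green 
The Glass Key   | Green 


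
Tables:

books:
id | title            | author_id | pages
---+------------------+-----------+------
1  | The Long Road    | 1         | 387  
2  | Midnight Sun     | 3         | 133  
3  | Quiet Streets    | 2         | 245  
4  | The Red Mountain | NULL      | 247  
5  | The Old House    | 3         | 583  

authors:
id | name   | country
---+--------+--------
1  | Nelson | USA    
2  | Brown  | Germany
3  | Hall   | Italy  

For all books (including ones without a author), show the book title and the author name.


LEFT JOIN keeps every row from books (the left table); where author_id has no match in authors, the author columns become NULL. Walk through each book:
  - book 1 (The Long Road): author_id=1 -> matches Nelson
  - book 2 (Midnight Sun): author_id=3 -> matches Hall
  - book 3 (Quiet Streets): author_id=2 -> matches Brown
  - book 4 (The Red Mountain): author_id=NULL, no match -> kept with NULL
  - book 5 (The Old House): author_id=3 -> matches Hall
All 5 rows appear; 1 has NULL author.

SQL:
SELECT a.title, b.name AS author
FROM books a
LEFT JOIN authors b ON a.author_id = b.id

Result:
title            | author
-----------------+-------
The Long Road    | Nelson
Midnight Sun     | Hall  
Quiet Streets    | Brown 
The Red Mountain | NULL  
The Old House    | Hall  


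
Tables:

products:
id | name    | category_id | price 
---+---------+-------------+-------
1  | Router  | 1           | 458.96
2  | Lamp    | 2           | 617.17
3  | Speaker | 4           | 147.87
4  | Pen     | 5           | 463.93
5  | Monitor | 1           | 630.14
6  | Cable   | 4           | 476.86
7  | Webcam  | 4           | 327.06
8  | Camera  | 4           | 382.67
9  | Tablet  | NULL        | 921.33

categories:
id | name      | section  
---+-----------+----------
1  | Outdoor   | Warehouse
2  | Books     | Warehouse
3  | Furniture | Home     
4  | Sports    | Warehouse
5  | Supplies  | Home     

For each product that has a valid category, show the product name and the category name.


INNER JOIN keeps only products rows whose category_id matches an id in categories. Walk through each product:
  - product 1 (Router): category_id=1 -> matches Outdoor
  - product 2 (Lamp): category_id=2 -> matches Books
  - product 3 (Speaker): category_id=4 -> matches Sports
  - product 4 (Pen): category_id=5 -> matches Supplies
  - product 5 (Monitor): category_id=1 -> matches Outdoor
  - product 6 (Cable): category_id=4 -> matches Sports
  - product 7 (Webcam): category_id=4 -> matches Sports
  - product 8 (Camera): category_id=4 -> matches Sports
  - product 9 (Tablet): category_id=NULL, no match -> dropped
So 1 of 9 rows is dropped.

SQL:
SELECT a.name, b.name AS category
FROM products a
INNER JOIN categories b ON a.category_id = b.id

Result:
name    | category
--------+---------
Router  | Outdoor 
Lamp    | Books   
Speaker | Sports  
Pen     | Supplies
Monitor | Outdoor 
Cable   | Sports  
Webcam  | Sports  
Camera  | Sports  


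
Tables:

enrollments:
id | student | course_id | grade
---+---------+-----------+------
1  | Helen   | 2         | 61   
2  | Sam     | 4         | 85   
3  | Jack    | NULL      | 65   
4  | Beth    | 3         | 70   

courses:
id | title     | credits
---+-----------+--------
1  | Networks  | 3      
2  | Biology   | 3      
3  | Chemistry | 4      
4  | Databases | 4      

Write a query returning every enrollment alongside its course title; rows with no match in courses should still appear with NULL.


LEFT JOIN keeps every row from enrollments (the left table); where course_id has no match in courses, the course columns become NULL. Walk through each enrollment:
  - enrollment 1 (Helen): course_id=2 -> matches Biology
  - enrollment 2 (Sam): course_id=4 -> matches Databases
  - enrollment 3 (Jack): course_id=NULL, no match -> kept with NULL
  - enrollment 4 (Beth): course_id=3 -> matches Chemistry
All 4 rows appear; 1 has NULL course.

SQL:
SELECT a.student, b.title AS course
FROM enrollments a
LEFT JOIN courses b ON a.course_id = b.id

Result:
student | course   
--------+----------
Helen   | Biology  
Sam     | Databases
Jack    | NULL     
Beth    | Chemistry


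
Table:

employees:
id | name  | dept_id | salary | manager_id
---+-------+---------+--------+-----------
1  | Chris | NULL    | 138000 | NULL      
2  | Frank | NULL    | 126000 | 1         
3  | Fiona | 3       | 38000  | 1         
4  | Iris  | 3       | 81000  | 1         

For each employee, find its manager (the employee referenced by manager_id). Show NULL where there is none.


This is a self-join: employees is joined to a second copy of itself, matching each row's manager_id to another row's id. Use LEFT JOIN so rows with manager_id=NULL are kept.
  - employee 1 (Chris): manager_id=NULL -> NULL
  - employee 2 (Frank): manager_id=1 -> Chris
  - employee 3 (Fiona): manager_id=1 -> Chris
  - employee 4 (Iris): manager_id=1 -> Chris

SQL:
SELECT a.name AS item, b.name AS manager
FROM employees a
LEFT JOIN employees b ON a.manager_id = b.id

Result:
item  | manager
------+--------
Chris | NULL   
Frank | Chris  
Fiona | Chris  
Iris  | Chris  


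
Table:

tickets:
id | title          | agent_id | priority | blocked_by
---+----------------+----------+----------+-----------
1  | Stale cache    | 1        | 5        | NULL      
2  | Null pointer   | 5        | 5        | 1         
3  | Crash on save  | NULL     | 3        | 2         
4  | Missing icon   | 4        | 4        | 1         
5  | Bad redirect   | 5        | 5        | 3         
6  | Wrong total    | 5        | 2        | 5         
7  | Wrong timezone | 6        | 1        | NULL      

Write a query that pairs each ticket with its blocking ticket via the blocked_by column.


This is a self-join: tickets is joined to a second copy of itself, matching each row's blocked_by to another row's id. Use LEFT JOIN so rows with blocked_by=NULL are kept.
  - ticket 1 (Stale cache): blocked_by=NULL -> NULL
  - ticket 2 (Null pointer): blocked_by=1 -> Stale cache
  - ticket 3 (Crash on save): blocked_by=2 -> Null pointer
  - ticket 4 (Missing icon): blocked_by=1 -> Stale cache
  - ticket 5 (Bad redirect): blocked_by=3 -> Crash on save
  - ticket 6 (Wrong total): blocked_by=5 -> Bad redirect
  - ticket 7 (Wrong timezone): blocked_by=NULL -> NULL

SQL:
SELECT a.title AS item, b.title AS blocked_by
FROM tickets a
LEFT JOIN tickets b ON a.blocked_by = b.id

Result:
item           | blocked_by   
---------------+--------------
Stale cache    | NULL         
Null pointer   | Stale cache  
Crash on save  | Null pointer 
Missing icon   | Stale cache  
Bad redirect   | Crash on save
Wrong total    | Bad redirect 
Wrong timezone | NULL         
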